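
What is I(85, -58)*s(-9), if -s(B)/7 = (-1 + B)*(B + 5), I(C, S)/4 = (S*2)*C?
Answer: 11043200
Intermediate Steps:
I(C, S) = 8*C*S (I(C, S) = 4*((S*2)*C) = 4*((2*S)*C) = 4*(2*C*S) = 8*C*S)
s(B) = -7*(-1 + B)*(5 + B) (s(B) = -7*(-1 + B)*(B + 5) = -7*(-1 + B)*(5 + B))
I(85, -58)*s(-9) = (8*85*(-58))*(35 - 28*(-9) - 7*(-9)²) = -39440*(35 + 252 - 7*81) = -39440*(35 + 252 - 567) = -39440*(-280) = 11043200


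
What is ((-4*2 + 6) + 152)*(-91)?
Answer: -13650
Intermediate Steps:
((-4*2 + 6) + 152)*(-91) = ((-8 + 6) + 152)*(-91) = (-2 + 152)*(-91) = 150*(-91) = -13650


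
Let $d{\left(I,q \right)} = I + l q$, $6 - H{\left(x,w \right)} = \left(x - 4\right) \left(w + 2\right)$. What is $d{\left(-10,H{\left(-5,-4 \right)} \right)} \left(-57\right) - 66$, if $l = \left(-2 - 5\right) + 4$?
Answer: $-1548$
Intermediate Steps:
$H{\left(x,w \right)} = 6 - \left(-4 + x\right) \left(2 + w\right)$ ($H{\left(x,w \right)} = 6 - \left(x - 4\right) \left(w + 2\right) = 6 - \left(-4 + x\right) \left(2 + w\right)$)
$l = -3$ ($l = -7 + 4 = -3$)
$d{\left(I,q \right)} = I - 3 q$
$d{\left(-10,H{\left(-5,-4 \right)} \right)} \left(-57\right) - 66 = \left(-10 - 3 \left(14 - -10 + 4 \left(-4\right) - \left(-4\right) \left(-5\right)\right)\right) \left(-57\right) - 66 = \left(-10 - 3 \left(14 + 10 - 16 - 20\right)\right) \left(-57\right) - 66 = \left(-10 - -36\right) \left(-57\right) - 66 = \left(-10 + 36\right) \left(-57\right) - 66 = 26 \left(-57\right) - 66 = -1482 - 66 = -1548$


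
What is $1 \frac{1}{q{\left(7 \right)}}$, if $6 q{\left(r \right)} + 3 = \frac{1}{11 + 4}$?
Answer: $- \frac{45}{22} \approx -2.0455$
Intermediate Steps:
$q{\left(r \right)} = - \frac{22}{45}$ ($q{\left(r \right)} = - \frac{1}{2} + \frac{1}{6 \left(11 + 4\right)} = - \frac{1}{2} + \frac{1}{6 \cdot 15} = - \frac{1}{2} + \frac{1}{6} \cdot \frac{1}{15} = - \frac{1}{2} + \frac{1}{90} = - \frac{22}{45}$)
$1 \frac{1}{q{\left(7 \right)}} = 1 \frac{1}{- \frac{22}{45}} = 1 \left(- \frac{45}{22}\right) = - \frac{45}{22}$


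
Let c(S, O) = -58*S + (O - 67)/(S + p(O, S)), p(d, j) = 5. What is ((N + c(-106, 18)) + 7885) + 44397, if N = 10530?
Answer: 6965009/101 ≈ 68961.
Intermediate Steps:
c(S, O) = -58*S + (-67 + O)/(5 + S) (c(S, O) = -58*S + (O - 67)/(S + 5) = -58*S + (-67 + O)/(5 + S))
((N + c(-106, 18)) + 7885) + 44397 = ((10530 + (-67 + 18 - 290*(-106) - 58*(-106)²)/(5 - 106)) + 7885) + 44397 = ((10530 + (-67 + 18 + 30740 - 58*11236)/(-101)) + 7885) + 44397 = ((10530 - (-67 + 18 + 30740 - 651688)/101) + 7885) + 44397 = ((10530 - 1/101*(-620997)) + 7885) + 44397 = ((10530 + 620997/101) + 7885) + 44397 = (1684527/101 + 7885) + 44397 = 2480912/101 + 44397 = 6965009/101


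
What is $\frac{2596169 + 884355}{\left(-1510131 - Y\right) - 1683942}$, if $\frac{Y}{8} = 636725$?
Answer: $- \frac{3480524}{8287873} \approx -0.41995$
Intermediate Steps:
$Y = 5093800$ ($Y = 8 \cdot 636725 = 5093800$)
$\frac{2596169 + 884355}{\left(-1510131 - Y\right) - 1683942} = \frac{2596169 + 884355}{\left(-1510131 - 5093800\right) - 1683942} = \frac{3480524}{\left(-1510131 - 5093800\right) - 1683942} = \frac{3480524}{-6603931 - 1683942} = \frac{3480524}{-8287873} = 3480524 \left(- \frac{1}{8287873}\right) = - \frac{3480524}{8287873}$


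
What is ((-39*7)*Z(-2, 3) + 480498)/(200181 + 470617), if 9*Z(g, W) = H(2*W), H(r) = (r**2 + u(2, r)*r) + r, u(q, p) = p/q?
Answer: 239339/335399 ≈ 0.71359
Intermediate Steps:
H(r) = r + 3*r**2/2 (H(r) = (r**2 + (r/2)*r) + r = (r**2 + r**2/2) + r = 3*r**2/2 + r = r + 3*r**2/2)
Z(g, W) = W*(2 + 6*W)/9 (Z(g, W) = ((2*W)*(2 + 3*(2*W))/2)/9 = ((2*W)*(2 + 6*W)/2)/9 = (W*(2 + 6*W))/9 = W*(2 + 6*W)/9)
((-39*7)*Z(-2, 3) + 480498)/(200181 + 470617) = ((-39*7)*((2/9)*3*(1 + 3*3)) + 480498)/(200181 + 470617) = (-182*3*(1 + 9)/3 + 480498)/670798 = (-182*3*10/3 + 480498)*(1/670798) = (-273*20/3 + 480498)*(1/670798) = (-1820 + 480498)*(1/670798) = 478678*(1/670798) = 239339/335399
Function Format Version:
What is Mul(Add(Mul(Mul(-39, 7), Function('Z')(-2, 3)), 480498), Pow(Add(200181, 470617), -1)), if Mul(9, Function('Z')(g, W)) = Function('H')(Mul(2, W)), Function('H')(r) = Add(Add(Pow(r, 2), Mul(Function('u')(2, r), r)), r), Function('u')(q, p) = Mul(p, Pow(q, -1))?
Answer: Rational(239339, 335399) ≈ 0.71359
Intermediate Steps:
Function('H')(r) = Add(r, Mul(Rational(3, 2), Pow(r, 2))) (Function('H')(r) = Add(Add(Pow(r, 2), Mul(Mul(r, Pow(2, -1)), r)), r) = Add(Add(Pow(r, 2), Mul(Mul(r, Rational(1, 2)), r)), r) = Add(Add(Pow(r, 2), Mul(Mul(Rational(1, 2), r), r)), r) = Add(Add(Pow(r, 2), Mul(Rational(1, 2), Pow(r, 2))), r) = Add(Mul(Rational(3, 2), Pow(r, 2)), r) = Add(r, Mul(Rational(3, 2), Pow(r, 2))))
Function('Z')(g, W) = Mul(Rational(1, 9), W, Add(2, Mul(6, W))) (Function('Z')(g, W) = Mul(Rational(1, 9), Mul(Rational(1, 2), Mul(2, W), Add(2, Mul(3, Mul(2, W))))) = Mul(Rational(1, 9), Mul(Rational(1, 2), Mul(2, W), Add(2, Mul(6, W)))) = Mul(Rational(1, 9), Mul(W, Add(2, Mul(6, W)))) = Mul(Rational(1, 9), W, Add(2, Mul(6, W))))
Mul(Add(Mul(Mul(-39, 7), Function('Z')(-2, 3)), 480498), Pow(Add(200181, 470617), -1)) = Mul(Add(Mul(Mul(-39, 7), Mul(Rational(2, 9), 3, Add(1, Mul(3, 3)))), 480498), Pow(Add(200181, 470617), -1)) = Mul(Add(Mul(-273, Mul(Rational(2, 9), 3, Add(1, 9))), 480498), Pow(670798, -1)) = Mul(Add(Mul(-273, Mul(Rational(2, 9), 3, 10)), 480498), Rational(1, 670798)) = Mul(Add(Mul(-273, Rational(20, 3)), 480498), Rational(1, 670798)) = Mul(Add(-1820, 480498), Rational(1, 670798)) = Mul(478678, Rational(1, 670798)) = Rational(239339, 335399)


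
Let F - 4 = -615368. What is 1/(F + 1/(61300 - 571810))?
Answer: -510510/314149475641 ≈ -1.6251e-6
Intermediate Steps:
F = -615364 (F = 4 - 615368 = -615364)
1/(F + 1/(61300 - 571810)) = 1/(-615364 + 1/(61300 - 571810)) = 1/(-615364 + 1/(-510510)) = 1/(-615364 - 1/510510) = 1/(-314149475641/510510) = -510510/314149475641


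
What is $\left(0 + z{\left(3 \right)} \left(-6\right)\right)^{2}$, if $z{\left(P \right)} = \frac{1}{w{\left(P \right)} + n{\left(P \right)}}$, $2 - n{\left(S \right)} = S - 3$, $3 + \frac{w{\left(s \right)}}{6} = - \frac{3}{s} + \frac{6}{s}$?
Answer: $\frac{9}{25} \approx 0.36$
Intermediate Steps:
$w{\left(s \right)} = -18 + \frac{18}{s}$ ($w{\left(s \right)} = -18 + 6 \left(- \frac{3}{s} + \frac{6}{s}\right) = -18 + 6 \frac{3}{s} = -18 + \frac{18}{s}$)
$n{\left(S \right)} = 5 - S$ ($n{\left(S \right)} = 2 - \left(S - 3\right) = 2 - \left(-3 + S\right) = 5 - S$)
$z{\left(P \right)} = \frac{1}{-13 - P + \frac{18}{P}}$ ($z{\left(P \right)} = \frac{1}{\left(-18 + \frac{18}{P}\right) - \left(-5 + P\right)} = \frac{1}{-13 - P + \frac{18}{P}}$)
$\left(0 + z{\left(3 \right)} \left(-6\right)\right)^{2} = \left(0 + \left(-1\right) 3 \frac{1}{-18 + 3 \left(13 + 3\right)} \left(-6\right)\right)^{2} = \left(0 + \left(-1\right) 3 \frac{1}{-18 + 3 \cdot 16} \left(-6\right)\right)^{2} = \left(0 + \left(-1\right) 3 \frac{1}{-18 + 48} \left(-6\right)\right)^{2} = \left(0 + \left(-1\right) 3 \cdot \frac{1}{30} \left(-6\right)\right)^{2} = \left(0 - - \frac{3}{5}\right)^{2} = \left(0 + \frac{3}{5}\right)^{2} = \left(\frac{3}{5}\right)^{2} = \frac{9}{25}$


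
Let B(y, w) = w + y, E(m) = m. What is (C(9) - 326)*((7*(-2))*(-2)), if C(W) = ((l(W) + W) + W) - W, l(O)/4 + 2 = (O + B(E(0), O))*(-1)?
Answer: -11116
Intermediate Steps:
l(O) = -8 - 8*O (l(O) = -8 + 4*((O + (O + 0))*(-1)) = -8 + 4*((O + O)*(-1)) = -8 + 4*((2*O)*(-1)) = -8 + 4*(-2*O) = -8 - 8*O)
C(W) = -8 - 7*W (C(W) = (((-8 - 8*W) + W) + W) - W = ((-8 - 7*W) + W) - W = (-8 - 6*W) - W = -8 - 7*W)
(C(9) - 326)*((7*(-2))*(-2)) = ((-8 - 7*9) - 326)*((7*(-2))*(-2)) = ((-8 - 63) - 326)*(-14*(-2)) = (-71 - 326)*28 = -397*28 = -11116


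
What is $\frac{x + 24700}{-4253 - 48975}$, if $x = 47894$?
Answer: $- \frac{36297}{26614} \approx -1.3638$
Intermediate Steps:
$\frac{x + 24700}{-4253 - 48975} = \frac{47894 + 24700}{-4253 - 48975} = \frac{72594}{-53228} = 72594 \left(- \frac{1}{53228}\right) = - \frac{36297}{26614}$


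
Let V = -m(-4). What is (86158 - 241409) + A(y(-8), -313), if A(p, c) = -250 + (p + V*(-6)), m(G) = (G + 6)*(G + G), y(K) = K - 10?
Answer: -155615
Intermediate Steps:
y(K) = -10 + K
m(G) = 2*G*(6 + G) (m(G) = (6 + G)*(2*G) = 2*G*(6 + G))
V = 16 (V = -2*(-4)*(6 - 4) = -2*(-4)*2 = -1*(-16) = 16)
A(p, c) = -346 + p (A(p, c) = -250 + (p + 16*(-6)) = -250 + (p - 96) = -250 + (-96 + p) = -346 + p)
(86158 - 241409) + A(y(-8), -313) = (86158 - 241409) + (-346 + (-10 - 8)) = -155251 + (-346 - 18) = -155251 - 364 = -155615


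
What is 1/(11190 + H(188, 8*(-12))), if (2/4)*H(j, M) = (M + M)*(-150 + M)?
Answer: 1/105654 ≈ 9.4649e-6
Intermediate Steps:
H(j, M) = 4*M*(-150 + M) (H(j, M) = 2*((M + M)*(-150 + M)) = 2*((2*M)*(-150 + M)) = 2*(2*M*(-150 + M)) = 4*M*(-150 + M))
1/(11190 + H(188, 8*(-12))) = 1/(11190 + 4*(8*(-12))*(-150 + 8*(-12))) = 1/(11190 + 4*(-96)*(-150 - 96)) = 1/(11190 + 4*(-96)*(-246)) = 1/(11190 + 94464) = 1/105654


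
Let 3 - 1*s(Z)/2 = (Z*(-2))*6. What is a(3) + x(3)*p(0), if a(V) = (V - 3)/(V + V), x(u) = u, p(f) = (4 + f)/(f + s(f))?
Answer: 2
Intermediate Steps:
s(Z) = 6 + 24*Z (s(Z) = 6 - 2*Z*(-2)*6 = 6 - 2*(-2*Z)*6 = 6 - (-24)*Z = 6 + 24*Z)
p(f) = (4 + f)/(6 + 25*f) (p(f) = (4 + f)/(f + (6 + 24*f)) = (4 + f)/(6 + 25*f))
a(V) = (-3 + V)/(2*V) (a(V) = (-3 + V)/((2*V)) = (-3 + V)*(1/(2*V)) = (-3 + V)/(2*V))
a(3) + x(3)*p(0) = (1/2)*(-3 + 3)/3 + 3*((4 + 0)/(6 + 25*0)) = (1/2)*(1/3)*0 + 3*(4/(6 + 0)) = 0 + 3*(4/6) = 0 + 3*((1/6)*4) = 0 + 3*(2/3) = 0 + 2 = 2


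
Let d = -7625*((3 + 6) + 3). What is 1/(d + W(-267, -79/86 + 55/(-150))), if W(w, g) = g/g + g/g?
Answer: -1/91498 ≈ -1.0929e-5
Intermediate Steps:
W(w, g) = 2 (W(w, g) = 1 + 1 = 2)
d = -91500 (d = -7625*(9 + 3) = -7625*12 = -91500)
1/(d + W(-267, -79/86 + 55/(-150))) = 1/(-91500 + 2) = 1/(-91498) = -1/91498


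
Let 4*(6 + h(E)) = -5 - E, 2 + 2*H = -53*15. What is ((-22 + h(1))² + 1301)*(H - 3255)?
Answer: -63461295/8 ≈ -7.9327e+6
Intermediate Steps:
H = -797/2 (H = -1 + (-53*15)/2 = -1 + (½)*(-795) = -1 - 795/2 = -797/2 ≈ -398.50)
h(E) = -29/4 - E/4 (h(E) = -6 + (-5 - E)/4 = -6 + (-5/4 - E/4) = -29/4 - E/4)
((-22 + h(1))² + 1301)*(H - 3255) = ((-22 + (-29/4 - ¼*1))² + 1301)*(-797/2 - 3255) = ((-22 + (-29/4 - ¼))² + 1301)*(-7307/2) = ((-22 - 15/2)² + 1301)*(-7307/2) = ((-59/2)² + 1301)*(-7307/2) = (3481/4 + 1301)*(-7307/2) = (8685/4)*(-7307/2) = -63461295/8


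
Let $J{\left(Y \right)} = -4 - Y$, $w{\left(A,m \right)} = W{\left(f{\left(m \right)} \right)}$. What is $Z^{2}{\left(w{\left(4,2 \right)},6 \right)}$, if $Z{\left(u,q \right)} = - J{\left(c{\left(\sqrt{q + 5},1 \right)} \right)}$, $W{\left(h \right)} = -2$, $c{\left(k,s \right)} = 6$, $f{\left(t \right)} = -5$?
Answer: $100$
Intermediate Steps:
$w{\left(A,m \right)} = -2$
$Z{\left(u,q \right)} = 10$ ($Z{\left(u,q \right)} = - (-4 - 6) = \left(-1\right) \left(-10\right) = 10$)
$Z^{2}{\left(w{\left(4,2 \right)},6 \right)} = 10^{2} = 100$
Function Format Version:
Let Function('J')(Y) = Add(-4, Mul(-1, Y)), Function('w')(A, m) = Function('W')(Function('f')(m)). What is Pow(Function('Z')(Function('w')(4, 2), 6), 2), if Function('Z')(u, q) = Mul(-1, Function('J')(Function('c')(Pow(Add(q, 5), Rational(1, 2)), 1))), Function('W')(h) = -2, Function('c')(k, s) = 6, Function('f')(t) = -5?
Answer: 100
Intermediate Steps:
Function('w')(A, m) = -2
Function('Z')(u, q) = 10 (Function('Z')(u, q) = Mul(-1, Add(-4, Mul(-1, 6))) = Mul(-1, Add(-4, -6)) = Mul(-1, -10) = 10)
Pow(Function('Z')(Function('w')(4, 2), 6), 2) = Pow(10, 2) = 100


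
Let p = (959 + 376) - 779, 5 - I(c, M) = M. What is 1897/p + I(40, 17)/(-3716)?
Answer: 1763981/516524 ≈ 3.4151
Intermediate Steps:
I(c, M) = 5 - M
p = 556 (p = 1335 - 779 = 556)
1897/p + I(40, 17)/(-3716) = 1897/556 + (5 - 1*17)/(-3716) = 1897*(1/556) + (5 - 17)*(-1/3716) = 1897/556 - 12*(-1/3716) = 1897/556 + 3/929 = 1763981/516524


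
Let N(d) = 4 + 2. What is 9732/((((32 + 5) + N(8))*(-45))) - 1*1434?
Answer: -928174/645 ≈ -1439.0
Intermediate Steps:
N(d) = 6
9732/((((32 + 5) + N(8))*(-45))) - 1*1434 = 9732/((((32 + 5) + 6)*(-45))) - 1*1434 = 9732/(((37 + 6)*(-45))) - 1434 = 9732/((43*(-45))) - 1434 = 9732/(-1935) - 1434 = 9732*(-1/1935) - 1434 = -3244/645 - 1434 = -928174/645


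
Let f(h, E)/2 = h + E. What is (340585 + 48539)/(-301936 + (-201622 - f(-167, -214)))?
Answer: -97281/125699 ≈ -0.77392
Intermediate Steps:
f(h, E) = 2*E + 2*h (f(h, E) = 2*(h + E) = 2*(E + h) = 2*E + 2*h)
(340585 + 48539)/(-301936 + (-201622 - f(-167, -214))) = (340585 + 48539)/(-301936 + (-201622 - (2*(-214) + 2*(-167)))) = 389124/(-301936 + (-201622 - (-428 - 334))) = 389124/(-301936 + (-201622 - 1*(-762))) = 389124/(-301936 + (-201622 + 762)) = 389124/(-301936 - 200860) = 389124/(-502796) = 389124*(-1/502796) = -97281/125699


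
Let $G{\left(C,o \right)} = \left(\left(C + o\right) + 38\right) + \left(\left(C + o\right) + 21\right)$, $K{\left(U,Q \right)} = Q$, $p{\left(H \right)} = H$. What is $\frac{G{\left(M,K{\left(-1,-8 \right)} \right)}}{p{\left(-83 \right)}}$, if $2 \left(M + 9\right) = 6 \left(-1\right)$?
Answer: $- \frac{19}{83} \approx -0.22892$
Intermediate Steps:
$M = -12$ ($M = -9 + \frac{6 \left(-1\right)}{2} = -9 + \frac{1}{2} \left(-6\right) = -9 - 3 = -12$)
$G{\left(C,o \right)} = 59 + 2 C + 2 o$ ($G{\left(C,o \right)} = \left(38 + C + o\right) + \left(21 + C + o\right) = 59 + 2 C + 2 o$)
$\frac{G{\left(M,K{\left(-1,-8 \right)} \right)}}{p{\left(-83 \right)}} = \frac{59 + 2 \left(-12\right) + 2 \left(-8\right)}{-83} = \left(59 - 24 - 16\right) \left(- \frac{1}{83}\right) = 19 \left(- \frac{1}{83}\right) = - \frac{19}{83}$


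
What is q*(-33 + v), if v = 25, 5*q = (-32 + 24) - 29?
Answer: 296/5 ≈ 59.200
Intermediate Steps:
q = -37/5 (q = ((-32 + 24) - 29)/5 = (-8 - 29)/5 = (⅕)*(-37) = -37/5 ≈ -7.4000)
q*(-33 + v) = -37*(-33 + 25)/5 = -37/5*(-8) = 296/5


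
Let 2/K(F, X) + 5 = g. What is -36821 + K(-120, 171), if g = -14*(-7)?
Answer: -3424351/93 ≈ -36821.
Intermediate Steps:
g = 98
K(F, X) = 2/93 (K(F, X) = 2/(-5 + 98) = 2/93)
-36821 + K(-120, 171) = -36821 + 2/93 = -3424351/93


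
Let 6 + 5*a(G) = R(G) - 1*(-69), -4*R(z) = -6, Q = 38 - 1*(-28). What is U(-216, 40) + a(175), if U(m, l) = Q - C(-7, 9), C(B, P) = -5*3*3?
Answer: 1239/10 ≈ 123.90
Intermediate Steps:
C(B, P) = -45 (C(B, P) = -15*3 = -45)
Q = 66 (Q = 38 + 28 = 66)
R(z) = 3/2 (R(z) = -¼*(-6) = 3/2)
U(m, l) = 111 (U(m, l) = 66 - 1*(-45) = 66 + 45 = 111)
a(G) = 129/10 (a(G) = -6/5 + (3/2 - 1*(-69))/5 = -6/5 + (3/2 + 69)/5 = -6/5 + (⅕)*(141/2) = -6/5 + 141/10 = 129/10)
U(-216, 40) + a(175) = 111 + 129/10 = 1239/10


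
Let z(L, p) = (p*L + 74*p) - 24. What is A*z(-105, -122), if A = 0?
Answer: 0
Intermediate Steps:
z(L, p) = -24 + 74*p + L*p (z(L, p) = (L*p + 74*p) - 24 = (74*p + L*p) - 24 = -24 + 74*p + L*p)
A*z(-105, -122) = 0*(-24 + 74*(-122) - 105*(-122)) = 0*(-24 - 9028 + 12810) = 0*3758 = 0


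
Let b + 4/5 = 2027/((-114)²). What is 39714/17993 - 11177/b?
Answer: 13069644300966/752989057 ≈ 17357.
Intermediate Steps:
b = -41849/64980 (b = -⅘ + 2027/((-114)²) = -⅘ + 2027/12996 = -41849/64980 ≈ -0.64403)
39714/17993 - 11177/b = 39714/17993 - 11177/(-41849/64980) = 39714*(1/17993) - 11177*(-64980/41849) = 39714/17993 + 726281460/41849 = 13069644300966/752989057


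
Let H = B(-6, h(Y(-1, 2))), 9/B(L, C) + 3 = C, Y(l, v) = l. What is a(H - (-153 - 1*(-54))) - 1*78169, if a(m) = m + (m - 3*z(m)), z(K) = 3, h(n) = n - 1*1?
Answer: -389918/5 ≈ -77984.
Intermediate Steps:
h(n) = -1 + n (h(n) = n - 1 = -1 + n)
B(L, C) = 9/(-3 + C)
H = -9/5 (H = 9/(-3 + (-1 - 1)) = 9/(-3 - 2) = 9/(-5) = 9*(-1/5) = -9/5 ≈ -1.8000)
a(m) = -9 + 2*m (a(m) = m + (m - 3*3) = m + (m - 9) = m + (-9 + m) = -9 + 2*m)
a(H - (-153 - 1*(-54))) - 1*78169 = (-9 + 2*(-9/5 - (-153 - 1*(-54)))) - 1*78169 = (-9 + 2*(-9/5 - (-153 + 54))) - 78169 = (-9 + 2*(-9/5 - 1*(-99))) - 78169 = (-9 + 2*(-9/5 + 99)) - 78169 = (-9 + 2*(486/5)) - 78169 = (-9 + 972/5) - 78169 = 927/5 - 78169 = -389918/5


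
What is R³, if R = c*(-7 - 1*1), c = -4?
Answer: 32768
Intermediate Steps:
R = 32 (R = -4*(-7 - 1*1) = -4*(-7 - 1) = -4*(-8) = 32)
R³ = 32³ = 32768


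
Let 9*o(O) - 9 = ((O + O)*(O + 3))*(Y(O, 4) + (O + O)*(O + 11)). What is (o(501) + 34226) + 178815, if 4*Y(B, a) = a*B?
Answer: 28815127842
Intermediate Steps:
Y(B, a) = B*a/4 (Y(B, a) = (a*B)/4 = (B*a)/4 = B*a/4)
o(O) = 1 + 2*O*(3 + O)*(O + 2*O*(11 + O))/9 (o(O) = 1 + (((O + O)*(O + 3))*((¼)*O*4 + (O + O)*(O + 11)))/9 = 1 + (((2*O)*(3 + O))*(O + (2*O)*(11 + O)))/9 = 1 + ((2*O*(3 + O))*(O + 2*O*(11 + O)))/9 = 1 + (2*O*(3 + O)*(O + 2*O*(11 + O)))/9 = 1 + 2*O*(3 + O)*(O + 2*O*(11 + O))/9)
(o(501) + 34226) + 178815 = ((1 + (4/9)*501⁴ + (46/3)*501² + (58/9)*501³) + 34226) + 178815 = ((1 + (4/9)*63001502001 + (46/3)*251001 + (58/9)*125751501) + 34226) + 178815 = ((1 + 28000667556 + 3848682 + 810398562) + 34226) + 178815 = (28814914801 + 34226) + 178815 = 28814949027 + 178815 = 28815127842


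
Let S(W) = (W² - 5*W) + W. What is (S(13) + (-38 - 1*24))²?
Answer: 3025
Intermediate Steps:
S(W) = W² - 4*W
(S(13) + (-38 - 1*24))² = (13*(-4 + 13) + (-38 - 1*24))² = (13*9 + (-38 - 24))² = (117 - 62)² = 55² = 3025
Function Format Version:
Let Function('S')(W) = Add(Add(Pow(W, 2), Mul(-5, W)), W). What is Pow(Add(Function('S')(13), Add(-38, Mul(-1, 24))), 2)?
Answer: 3025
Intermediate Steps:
Function('S')(W) = Add(Pow(W, 2), Mul(-4, W))
Pow(Add(Function('S')(13), Add(-38, Mul(-1, 24))), 2) = Pow(Add(Mul(13, Add(-4, 13)), Add(-38, Mul(-1, 24))), 2) = Pow(Add(Mul(13, 9), Add(-38, -24)), 2) = Pow(Add(117, -62), 2) = Pow(55, 2) = 3025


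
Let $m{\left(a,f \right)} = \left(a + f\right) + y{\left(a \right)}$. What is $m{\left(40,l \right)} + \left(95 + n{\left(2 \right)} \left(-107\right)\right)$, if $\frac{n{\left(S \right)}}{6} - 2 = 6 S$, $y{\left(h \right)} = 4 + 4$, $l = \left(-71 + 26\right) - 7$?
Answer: $-8897$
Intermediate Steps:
$l = -52$ ($l = -45 - 7 = -52$)
$y{\left(h \right)} = 8$
$n{\left(S \right)} = 12 + 36 S$ ($n{\left(S \right)} = 12 + 6 \cdot 6 S = 12 + 36 S$)
$m{\left(a,f \right)} = 8 + a + f$ ($m{\left(a,f \right)} = \left(a + f\right) + 8 = 8 + a + f$)
$m{\left(40,l \right)} + \left(95 + n{\left(2 \right)} \left(-107\right)\right) = \left(8 + 40 - 52\right) + \left(95 + \left(12 + 36 \cdot 2\right) \left(-107\right)\right) = -4 + \left(95 + \left(12 + 72\right) \left(-107\right)\right) = -4 + \left(95 + 84 \left(-107\right)\right) = -4 + \left(95 - 8988\right) = -4 - 8893 = -8897$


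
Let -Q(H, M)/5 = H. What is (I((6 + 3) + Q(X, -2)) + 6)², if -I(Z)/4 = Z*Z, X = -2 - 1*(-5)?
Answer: 19044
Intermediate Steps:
X = 3 (X = -2 + 5 = 3)
Q(H, M) = -5*H
I(Z) = -4*Z² (I(Z) = -4*Z*Z = -4*Z²)
(I((6 + 3) + Q(X, -2)) + 6)² = (-4*((6 + 3) - 5*3)² + 6)² = (-4*(9 - 15)² + 6)² = (-4*(-6)² + 6)² = (-4*36 + 6)² = (-144 + 6)² = (-138)² = 19044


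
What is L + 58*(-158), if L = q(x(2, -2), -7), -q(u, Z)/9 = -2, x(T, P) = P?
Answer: -9146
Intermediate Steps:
q(u, Z) = 18 (q(u, Z) = -9*(-2) = 18)
L = 18
L + 58*(-158) = 18 + 58*(-158) = 18 - 9164 = -9146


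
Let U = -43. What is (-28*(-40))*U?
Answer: -48160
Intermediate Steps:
(-28*(-40))*U = -28*(-40)*(-43) = 1120*(-43) = -48160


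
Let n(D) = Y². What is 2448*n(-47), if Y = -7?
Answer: 119952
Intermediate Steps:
n(D) = 49 (n(D) = (-7)² = 49)
2448*n(-47) = 2448*49 = 119952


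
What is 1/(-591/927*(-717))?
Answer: 103/47083 ≈ 0.0021876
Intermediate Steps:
1/(-591/927*(-717)) = -1/717/(-591*1/927) = -1/717/(-197/309) = -309/197*(-1/717) = 103/47083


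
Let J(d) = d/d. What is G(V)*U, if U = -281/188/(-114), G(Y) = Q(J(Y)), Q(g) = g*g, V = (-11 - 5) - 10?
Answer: 281/21432 ≈ 0.013111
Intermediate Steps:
J(d) = 1
V = -26 (V = -16 - 10 = -26)
Q(g) = g²
G(Y) = 1 (G(Y) = 1² = 1)
U = 281/21432 (U = -281*1/188*(-1/114) = -281/188*(-1/114) = 281/21432 ≈ 0.013111)
G(V)*U = 1*(281/21432) = 281/21432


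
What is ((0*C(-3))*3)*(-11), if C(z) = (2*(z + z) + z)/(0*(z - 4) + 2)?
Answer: 0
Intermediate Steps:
C(z) = 5*z/2 (C(z) = (2*(2*z) + z)/(0*(-4 + z) + 2) = (4*z + z)/(0 + 2) = (5*z)/2 = (5*z)*(1/2) = 5*z/2)
((0*C(-3))*3)*(-11) = ((0*((5/2)*(-3)))*3)*(-11) = ((0*(-15/2))*3)*(-11) = (0*3)*(-11) = 0*(-11) = 0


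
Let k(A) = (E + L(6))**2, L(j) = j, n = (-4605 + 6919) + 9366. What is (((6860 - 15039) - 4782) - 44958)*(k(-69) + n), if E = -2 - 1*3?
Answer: -676551839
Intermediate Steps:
n = 11680 (n = 2314 + 9366 = 11680)
E = -5 (E = -2 - 3 = -5)
k(A) = 1 (k(A) = (-5 + 6)**2 = 1**2 = 1)
(((6860 - 15039) - 4782) - 44958)*(k(-69) + n) = (((6860 - 15039) - 4782) - 44958)*(1 + 11680) = ((-8179 - 4782) - 44958)*11681 = (-12961 - 44958)*11681 = -57919*11681 = -676551839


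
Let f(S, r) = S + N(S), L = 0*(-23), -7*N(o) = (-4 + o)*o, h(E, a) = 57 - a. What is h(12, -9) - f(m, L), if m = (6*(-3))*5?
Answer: 9552/7 ≈ 1364.6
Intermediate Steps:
N(o) = -o*(-4 + o)/7 (N(o) = -(-4 + o)*o/7 = -o*(-4 + o)/7)
L = 0
m = -90 (m = -18*5 = -90)
f(S, r) = S + S*(4 - S)/7
h(12, -9) - f(m, L) = (57 - 1*(-9)) - (-90)*(11 - 1*(-90))/7 = (57 + 9) - (-90)*(11 + 90)/7 = 66 - (-90)*101/7 = 66 - 1*(-9090/7) = 66 + 9090/7 = 9552/7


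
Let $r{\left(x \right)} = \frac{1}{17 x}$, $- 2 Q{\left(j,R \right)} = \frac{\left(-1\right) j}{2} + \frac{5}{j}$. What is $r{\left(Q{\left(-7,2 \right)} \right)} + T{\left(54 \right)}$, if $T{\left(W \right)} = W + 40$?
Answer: $\frac{62294}{663} \approx 93.958$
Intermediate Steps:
$T{\left(W \right)} = 40 + W$
$Q{\left(j,R \right)} = - \frac{5}{2 j} + \frac{j}{4}$ ($Q{\left(j,R \right)} = - \frac{\frac{\left(-1\right) j}{2} + \frac{5}{j}}{2} = - \frac{- j \frac{1}{2} + \frac{5}{j}}{2} = - \frac{- \frac{j}{2} + \frac{5}{j}}{2} = - \frac{\frac{5}{j} - \frac{j}{2}}{2} = - \frac{5}{2 j} + \frac{j}{4}$)
$r{\left(x \right)} = \frac{1}{17 x}$
$r{\left(Q{\left(-7,2 \right)} \right)} + T{\left(54 \right)} = \frac{1}{17 \frac{-10 + \left(-7\right)^{2}}{4 \left(-7\right)}} + \left(40 + 54\right) = \frac{1}{17 \cdot \frac{1}{4} \left(- \frac{1}{7}\right) \left(-10 + 49\right)} + 94 = \frac{1}{17 \cdot \frac{1}{4} \left(- \frac{1}{7}\right) 39} + 94 = \frac{1}{17 \left(- \frac{39}{28}\right)} + 94 = \frac{1}{17} \left(- \frac{28}{39}\right) + 94 = - \frac{28}{663} + 94 = \frac{62294}{663}$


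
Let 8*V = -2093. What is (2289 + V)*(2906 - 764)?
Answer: 17370549/4 ≈ 4.3426e+6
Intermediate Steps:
V = -2093/8 (V = (⅛)*(-2093) = -2093/8 ≈ -261.63)
(2289 + V)*(2906 - 764) = (2289 - 2093/8)*(2906 - 764) = (16219/8)*2142 = 17370549/4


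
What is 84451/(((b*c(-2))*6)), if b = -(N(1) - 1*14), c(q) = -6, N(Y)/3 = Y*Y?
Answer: -84451/396 ≈ -213.26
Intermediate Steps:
N(Y) = 3*Y² (N(Y) = 3*(Y*Y) = 3*Y²)
b = 11 (b = -(3*1² - 1*14) = -(3*1 - 14) = -(3 - 14) = -1*(-11) = 11)
84451/(((b*c(-2))*6)) = 84451/(((11*(-6))*6)) = 84451/((-66*6)) = 84451/(-396) = 84451*(-1/396) = -84451/396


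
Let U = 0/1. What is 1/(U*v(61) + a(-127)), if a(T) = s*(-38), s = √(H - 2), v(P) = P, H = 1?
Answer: I/38 ≈ 0.026316*I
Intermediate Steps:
U = 0 (U = 0*1 = 0)
s = I (s = √(1 - 2) = √(-1) = I ≈ 1.0*I)
a(T) = -38*I (a(T) = I*(-38) = -38*I)
1/(U*v(61) + a(-127)) = 1/(0*61 - 38*I) = 1/(0 - 38*I) = 1/(-38*I) = I/38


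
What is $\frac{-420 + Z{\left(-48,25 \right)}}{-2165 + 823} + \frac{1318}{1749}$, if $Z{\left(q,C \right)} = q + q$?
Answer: $\frac{121420}{106689} \approx 1.1381$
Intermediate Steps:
$Z{\left(q,C \right)} = 2 q$
$\frac{-420 + Z{\left(-48,25 \right)}}{-2165 + 823} + \frac{1318}{1749} = \frac{-420 + 2 \left(-48\right)}{-2165 + 823} + \frac{1318}{1749} = \frac{-420 - 96}{-1342} + 1318 \cdot \frac{1}{1749} = \left(-516\right) \left(- \frac{1}{1342}\right) + \frac{1318}{1749} = \frac{258}{671} + \frac{1318}{1749} = \frac{121420}{106689}$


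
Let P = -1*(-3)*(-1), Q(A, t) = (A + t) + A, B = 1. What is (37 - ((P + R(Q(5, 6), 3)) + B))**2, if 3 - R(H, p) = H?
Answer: 2704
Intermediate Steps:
Q(A, t) = t + 2*A
R(H, p) = 3 - H
P = -3 (P = 3*(-1) = -3)
(37 - ((P + R(Q(5, 6), 3)) + B))**2 = (37 - ((-3 + (3 - (6 + 2*5))) + 1))**2 = (37 - ((-3 + (3 - (6 + 10))) + 1))**2 = (37 - ((-3 + (3 - 1*16)) + 1))**2 = (37 - ((-3 + (3 - 16)) + 1))**2 = (37 - ((-3 - 13) + 1))**2 = (37 - (-16 + 1))**2 = (37 - 1*(-15))**2 = (37 + 15)**2 = 52**2 = 2704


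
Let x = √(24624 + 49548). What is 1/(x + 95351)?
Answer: 95351/9091739029 - 2*√18543/9091739029 ≈ 1.0458e-5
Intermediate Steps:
x = 2*√18543 (x = √74172 = 2*√18543 ≈ 272.35)
1/(x + 95351) = 1/(2*√18543 + 95351) = 1/(95351 + 2*√18543)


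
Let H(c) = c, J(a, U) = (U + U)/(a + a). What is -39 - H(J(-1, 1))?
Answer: -38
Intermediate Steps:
J(a, U) = U/a (J(a, U) = (2*U)/((2*a)) = (2*U)*(1/(2*a)) = U/a)
-39 - H(J(-1, 1)) = -39 - 1/(-1) = -39 - (-1) = -39 - 1*(-1) = -39 + 1 = -38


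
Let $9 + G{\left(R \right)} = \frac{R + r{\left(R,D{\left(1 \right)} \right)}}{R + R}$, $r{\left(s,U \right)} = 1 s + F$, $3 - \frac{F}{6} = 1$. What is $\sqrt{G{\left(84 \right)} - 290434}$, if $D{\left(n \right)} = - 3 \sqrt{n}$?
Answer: $\frac{i \sqrt{56926618}}{14} \approx 538.93 i$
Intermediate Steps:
$F = 12$ ($F = 18 - 6 = 12$)
$r{\left(s,U \right)} = 12 + s$ ($r{\left(s,U \right)} = 1 s + 12 = s + 12 = 12 + s$)
$G{\left(R \right)} = -9 + \frac{12 + 2 R}{2 R}$ ($G{\left(R \right)} = -9 + \frac{R + \left(12 + R\right)}{R + R} = -9 + \frac{12 + 2 R}{2 R}$)
$\sqrt{G{\left(84 \right)} - 290434} = \sqrt{\left(-8 + \frac{6}{84}\right) - 290434} = \sqrt{\left(-8 + 6 \cdot \frac{1}{84}\right) - 290434} = \sqrt{\left(-8 + \frac{1}{14}\right) - 290434} = \sqrt{- \frac{111}{14} - 290434} = \sqrt{- \frac{4066187}{14}} = \frac{i \sqrt{56926618}}{14}$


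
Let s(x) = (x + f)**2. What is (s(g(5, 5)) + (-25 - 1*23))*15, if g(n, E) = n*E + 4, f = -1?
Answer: 11040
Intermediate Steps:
g(n, E) = 4 + E*n (g(n, E) = E*n + 4 = 4 + E*n)
s(x) = (-1 + x)**2 (s(x) = (x - 1)**2 = (-1 + x)**2)
(s(g(5, 5)) + (-25 - 1*23))*15 = ((-1 + (4 + 5*5))**2 + (-25 - 1*23))*15 = ((-1 + (4 + 25))**2 + (-25 - 23))*15 = ((-1 + 29)**2 - 48)*15 = (28**2 - 48)*15 = (784 - 48)*15 = 736*15 = 11040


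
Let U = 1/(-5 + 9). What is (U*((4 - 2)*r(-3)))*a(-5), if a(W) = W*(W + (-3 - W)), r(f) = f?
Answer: -45/2 ≈ -22.500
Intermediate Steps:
U = ¼ (U = 1/4 = ¼ ≈ 0.25000)
a(W) = -3*W (a(W) = W*(-3) = -3*W)
(U*((4 - 2)*r(-3)))*a(-5) = (((4 - 2)*(-3))/4)*(-3*(-5)) = ((2*(-3))/4)*15 = ((¼)*(-6))*15 = -3/2*15 = -45/2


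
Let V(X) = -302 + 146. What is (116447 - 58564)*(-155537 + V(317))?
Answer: -9011977919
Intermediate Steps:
V(X) = -156
(116447 - 58564)*(-155537 + V(317)) = (116447 - 58564)*(-155537 - 156) = 57883*(-155693) = -9011977919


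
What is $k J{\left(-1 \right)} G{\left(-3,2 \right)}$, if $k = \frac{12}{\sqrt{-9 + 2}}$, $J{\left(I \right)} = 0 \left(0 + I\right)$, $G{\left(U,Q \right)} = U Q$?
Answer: $0$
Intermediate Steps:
$G{\left(U,Q \right)} = Q U$
$J{\left(I \right)} = 0$ ($J{\left(I \right)} = 0 I = 0$)
$k = - \frac{12 i \sqrt{7}}{7}$ ($k = \frac{12}{\sqrt{-7}} = \frac{12}{i \sqrt{7}} = 12 \left(- \frac{i \sqrt{7}}{7}\right) = - \frac{12 i \sqrt{7}}{7} \approx - 4.5356 i$)
$k J{\left(-1 \right)} G{\left(-3,2 \right)} = - \frac{12 i \sqrt{7}}{7} \cdot 0 \cdot 2 \left(-3\right) = 0 \left(-6\right) = 0$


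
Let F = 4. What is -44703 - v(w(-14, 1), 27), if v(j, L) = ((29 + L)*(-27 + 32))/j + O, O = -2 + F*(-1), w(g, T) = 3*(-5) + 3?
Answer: -134021/3 ≈ -44674.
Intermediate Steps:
w(g, T) = -12 (w(g, T) = -15 + 3 = -12)
O = -6 (O = -2 + 4*(-1) = -2 - 4 = -6)
v(j, L) = -6 + (145 + 5*L)/j (v(j, L) = ((29 + L)*(-27 + 32))/j - 6 = ((29 + L)*5)/j - 6 = (145 + 5*L)/j - 6 = -6 + (145 + 5*L)/j)
-44703 - v(w(-14, 1), 27) = -44703 - (145 - 6*(-12) + 5*27)/(-12) = -44703 - (-1)*(145 + 72 + 135)/12 = -44703 - (-1)*352/12 = -44703 - 1*(-88/3) = -44703 + 88/3 = -134021/3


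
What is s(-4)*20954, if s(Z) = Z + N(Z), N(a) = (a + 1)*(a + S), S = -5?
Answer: 481942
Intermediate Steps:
N(a) = (1 + a)*(-5 + a) (N(a) = (a + 1)*(a - 5) = (1 + a)*(-5 + a))
s(Z) = -5 + Z**2 - 3*Z (s(Z) = Z + (-5 + Z**2 - 4*Z) = -5 + Z**2 - 3*Z)
s(-4)*20954 = (-5 + (-4)**2 - 3*(-4))*20954 = (-5 + 16 + 12)*20954 = 23*20954 = 481942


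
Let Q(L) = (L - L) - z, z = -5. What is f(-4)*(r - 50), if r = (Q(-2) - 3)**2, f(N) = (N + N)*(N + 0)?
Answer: -1472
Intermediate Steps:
Q(L) = 5 (Q(L) = (L - L) - 1*(-5) = 0 + 5 = 5)
f(N) = 2*N**2 (f(N) = (2*N)*N = 2*N**2)
r = 4 (r = (5 - 3)**2 = 2**2 = 4)
f(-4)*(r - 50) = (2*(-4)**2)*(4 - 50) = (2*16)*(-46) = 32*(-46) = -1472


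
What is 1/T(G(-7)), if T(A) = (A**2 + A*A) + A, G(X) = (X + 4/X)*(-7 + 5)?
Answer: 49/23214 ≈ 0.0021108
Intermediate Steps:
G(X) = -8/X - 2*X (G(X) = (X + 4/X)*(-2) = -8/X - 2*X)
T(A) = A + 2*A**2 (T(A) = (A**2 + A**2) + A = 2*A**2 + A = A + 2*A**2)
1/T(G(-7)) = 1/((-8/(-7) - 2*(-7))*(1 + 2*(-8/(-7) - 2*(-7)))) = 1/((-8*(-1/7) + 14)*(1 + 2*(-8*(-1/7) + 14))) = 1/((8/7 + 14)*(1 + 2*(8/7 + 14))) = 1/(106*(1 + 2*(106/7))/7) = 1/(106*(1 + 212/7)/7) = 1/((106/7)*(219/7)) = 1/(23214/49) = 49/23214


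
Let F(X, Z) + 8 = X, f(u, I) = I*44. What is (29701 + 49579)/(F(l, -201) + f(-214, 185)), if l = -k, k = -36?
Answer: 9910/1021 ≈ 9.7062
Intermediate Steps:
l = 36 (l = -1*(-36) = 36)
f(u, I) = 44*I
F(X, Z) = -8 + X
(29701 + 49579)/(F(l, -201) + f(-214, 185)) = (29701 + 49579)/((-8 + 36) + 44*185) = 79280/(28 + 8140) = 79280/8168 = 79280*(1/8168) = 9910/1021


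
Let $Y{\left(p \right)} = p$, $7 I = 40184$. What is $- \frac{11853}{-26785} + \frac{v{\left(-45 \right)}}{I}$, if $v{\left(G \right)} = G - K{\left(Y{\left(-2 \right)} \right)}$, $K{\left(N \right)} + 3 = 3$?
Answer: $\frac{467863677}{1076328440} \approx 0.43468$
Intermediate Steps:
$I = \frac{40184}{7}$ ($I = \frac{1}{7} \cdot 40184 = \frac{40184}{7} \approx 5740.6$)
$K{\left(N \right)} = 0$ ($K{\left(N \right)} = -3 + 3 = 0$)
$v{\left(G \right)} = G$ ($v{\left(G \right)} = G - 0 = G + 0 = G$)
$- \frac{11853}{-26785} + \frac{v{\left(-45 \right)}}{I} = - \frac{11853}{-26785} - \frac{45}{\frac{40184}{7}} = \left(-11853\right) \left(- \frac{1}{26785}\right) - \frac{315}{40184} = \frac{11853}{26785} - \frac{315}{40184} = \frac{467863677}{1076328440}$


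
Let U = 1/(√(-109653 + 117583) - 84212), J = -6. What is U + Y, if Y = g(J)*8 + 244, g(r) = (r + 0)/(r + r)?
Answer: 879364931630/3545826507 - √7930/7091653014 ≈ 248.00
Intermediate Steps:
g(r) = ½ (g(r) = r/((2*r)) = r*(1/(2*r)) = ½)
Y = 248 (Y = (½)*8 + 244 = 4 + 244 = 248)
U = 1/(-84212 + √7930) (U = 1/(√7930 - 84212) = 1/(-84212 + √7930) ≈ -1.1887e-5)
U + Y = (-42106/3545826507 - √7930/7091653014) + 248 = 879364931630/3545826507 - √7930/7091653014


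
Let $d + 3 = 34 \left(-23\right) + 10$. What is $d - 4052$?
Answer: $-4827$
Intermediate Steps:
$d = -775$ ($d = -3 + \left(34 \left(-23\right) + 10\right) = -3 + \left(-782 + 10\right) = -3 - 772 = -775$)
$d - 4052 = -775 - 4052 = -4827$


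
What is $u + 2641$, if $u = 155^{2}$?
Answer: $26666$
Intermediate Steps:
$u = 24025$
$u + 2641 = 24025 + 2641 = 26666$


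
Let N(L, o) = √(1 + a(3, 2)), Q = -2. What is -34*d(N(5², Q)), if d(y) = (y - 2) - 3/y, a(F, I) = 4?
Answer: 68 - 68*√5/5 ≈ 37.589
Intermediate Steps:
N(L, o) = √5 (N(L, o) = √(1 + 4) = √5)
d(y) = -2 + y - 3/y (d(y) = (-2 + y) - 3/y = -2 + y - 3/y)
-34*d(N(5², Q)) = -34*(-2 + √5 - 3*√5/5) = -34*(-2 + 2*√5/5) = 68 - 68*√5/5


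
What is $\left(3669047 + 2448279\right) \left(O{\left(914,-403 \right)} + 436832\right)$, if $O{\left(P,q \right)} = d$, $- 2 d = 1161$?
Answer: $2668692643489$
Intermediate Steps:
$d = - \frac{1161}{2}$ ($d = \left(- \frac{1}{2}\right) 1161 = - \frac{1161}{2} \approx -580.5$)
$O{\left(P,q \right)} = - \frac{1161}{2}$
$\left(3669047 + 2448279\right) \left(O{\left(914,-403 \right)} + 436832\right) = \left(3669047 + 2448279\right) \left(- \frac{1161}{2} + 436832\right) = 6117326 \cdot \frac{872503}{2} = 2668692643489$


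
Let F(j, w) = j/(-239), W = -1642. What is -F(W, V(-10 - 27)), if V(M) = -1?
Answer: -1642/239 ≈ -6.8703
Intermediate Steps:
F(j, w) = -j/239 (F(j, w) = j*(-1/239) = -j/239)
-F(W, V(-10 - 27)) = -(-1)*(-1642)/239 = -1*1642/239 = -1642/239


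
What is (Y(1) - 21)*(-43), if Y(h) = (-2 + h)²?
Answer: 860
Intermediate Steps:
(Y(1) - 21)*(-43) = ((-2 + 1)² - 21)*(-43) = ((-1)² - 21)*(-43) = (1 - 21)*(-43) = -20*(-43) = 860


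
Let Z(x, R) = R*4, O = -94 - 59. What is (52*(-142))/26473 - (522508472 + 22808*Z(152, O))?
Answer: -13462843522032/26473 ≈ -5.0855e+8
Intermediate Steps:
O = -153
Z(x, R) = 4*R
(52*(-142))/26473 - (522508472 + 22808*Z(152, O)) = (52*(-142))/26473 - 22808/(1/(22909 + 4*(-153))) = -7384*1/26473 - 22808/(1/(22909 - 612)) = -7384/26473 - 22808/(1/22297) = -7384/26473 - 22808/1/22297 = -7384/26473 - 22808*22297 = -7384/26473 - 508549976 = -13462843522032/26473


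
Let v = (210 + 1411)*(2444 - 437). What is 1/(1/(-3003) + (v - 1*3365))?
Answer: 3003/9759695945 ≈ 3.0769e-7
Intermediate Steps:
v = 3253347 (v = 1621*2007 = 3253347)
1/(1/(-3003) + (v - 1*3365)) = 1/(1/(-3003) + (3253347 - 1*3365)) = 1/(-1/3003 + (3253347 - 3365)) = 1/(-1/3003 + 3249982) = 1/(9759695945/3003) = 3003/9759695945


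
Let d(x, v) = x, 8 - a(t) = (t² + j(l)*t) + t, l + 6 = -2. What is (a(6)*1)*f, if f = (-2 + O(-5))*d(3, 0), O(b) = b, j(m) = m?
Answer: -294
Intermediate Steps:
l = -8 (l = -6 - 2 = -8)
a(t) = 8 - t² + 7*t (a(t) = 8 - ((t² - 8*t) + t) = 8 - (t² - 7*t) = 8 + (-t² + 7*t) = 8 - t² + 7*t)
f = -21 (f = (-2 - 5)*3 = -7*3 = -21)
(a(6)*1)*f = ((8 - 1*6² + 7*6)*1)*(-21) = ((8 - 1*36 + 42)*1)*(-21) = ((8 - 36 + 42)*1)*(-21) = (14*1)*(-21) = 14*(-21) = -294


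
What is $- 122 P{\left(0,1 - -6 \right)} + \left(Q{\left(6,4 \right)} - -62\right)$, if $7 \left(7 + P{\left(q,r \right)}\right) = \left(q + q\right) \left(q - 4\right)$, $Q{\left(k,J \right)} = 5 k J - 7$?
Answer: $1029$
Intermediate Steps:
$Q{\left(k,J \right)} = -7 + 5 J k$ ($Q{\left(k,J \right)} = 5 J k - 7 = -7 + 5 J k$)
$P{\left(q,r \right)} = -7 + \frac{2 q \left(-4 + q\right)}{7}$ ($P{\left(q,r \right)} = -7 + \frac{\left(q + q\right) \left(q - 4\right)}{7} = -7 + \frac{2 q \left(-4 + q\right)}{7}$)
$- 122 P{\left(0,1 - -6 \right)} + \left(Q{\left(6,4 \right)} - -62\right) = - 122 \left(-7 - 0 + \frac{2 \cdot 0^{2}}{7}\right) - \left(-55 - 120\right) = - 122 \left(-7 + 0 + \frac{2}{7} \cdot 0\right) + \left(\left(-7 + 120\right) + 62\right) = - 122 \left(-7 + 0 + 0\right) + \left(113 + 62\right) = \left(-122\right) \left(-7\right) + 175 = 854 + 175 = 1029$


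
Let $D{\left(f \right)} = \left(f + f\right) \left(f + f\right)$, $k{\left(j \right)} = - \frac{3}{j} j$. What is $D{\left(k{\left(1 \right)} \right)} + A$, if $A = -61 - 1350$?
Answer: $-1375$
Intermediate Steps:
$k{\left(j \right)} = -3$
$A = -1411$ ($A = -61 - 1350 = -1411$)
$D{\left(f \right)} = 4 f^{2}$ ($D{\left(f \right)} = 2 f 2 f = 4 f^{2}$)
$D{\left(k{\left(1 \right)} \right)} + A = 4 \left(-3\right)^{2} - 1411 = 4 \cdot 9 - 1411 = 36 - 1411 = -1375$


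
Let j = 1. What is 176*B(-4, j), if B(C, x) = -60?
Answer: -10560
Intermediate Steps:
176*B(-4, j) = 176*(-60) = -10560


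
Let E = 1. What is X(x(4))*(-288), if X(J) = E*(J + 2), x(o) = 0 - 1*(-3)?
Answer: -1440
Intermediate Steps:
x(o) = 3 (x(o) = 0 + 3 = 3)
X(J) = 2 + J (X(J) = 1*(J + 2) = 1*(2 + J) = 2 + J)
X(x(4))*(-288) = (2 + 3)*(-288) = 5*(-288) = -1440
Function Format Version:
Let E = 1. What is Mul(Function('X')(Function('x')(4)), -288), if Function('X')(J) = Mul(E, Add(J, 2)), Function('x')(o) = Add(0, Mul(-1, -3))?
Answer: -1440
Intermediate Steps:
Function('x')(o) = 3 (Function('x')(o) = Add(0, 3) = 3)
Function('X')(J) = Add(2, J) (Function('X')(J) = Mul(1, Add(J, 2)) = Mul(1, Add(2, J)) = Add(2, J))
Mul(Function('X')(Function('x')(4)), -288) = Mul(Add(2, 3), -288) = Mul(5, -288) = -1440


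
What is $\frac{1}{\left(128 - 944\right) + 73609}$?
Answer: $\frac{1}{72793} \approx 1.3738 \cdot 10^{-5}$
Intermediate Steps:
$\frac{1}{\left(128 - 944\right) + 73609} = \frac{1}{-816 + 73609} = \frac{1}{72793}$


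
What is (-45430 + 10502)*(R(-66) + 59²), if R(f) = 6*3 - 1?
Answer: -122178144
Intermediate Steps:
R(f) = 17 (R(f) = 18 - 1 = 17)
(-45430 + 10502)*(R(-66) + 59²) = (-45430 + 10502)*(17 + 59²) = -34928*(17 + 3481) = -34928*3498 = -122178144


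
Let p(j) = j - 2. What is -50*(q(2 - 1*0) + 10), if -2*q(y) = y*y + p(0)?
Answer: -450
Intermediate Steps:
p(j) = -2 + j
q(y) = 1 - y²/2 (q(y) = -(y*y + (-2 + 0))/2 = -(y² - 2)/2 = -(-2 + y²)/2 = 1 - y²/2)
-50*(q(2 - 1*0) + 10) = -50*((1 - (2 - 1*0)²/2) + 10) = -50*((1 - (2 + 0)²/2) + 10) = -50*((1 - ½*2²) + 10) = -50*((1 - ½*4) + 10) = -50*((1 - 2) + 10) = -50*(-1 + 10) = -50*9 = -450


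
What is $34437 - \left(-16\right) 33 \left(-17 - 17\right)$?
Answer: $16485$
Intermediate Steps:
$34437 - \left(-16\right) 33 \left(-17 - 17\right) = 34437 - - 528 \left(-17 - 17\right) = 34437 - \left(-528\right) \left(-34\right) = 34437 - 17952 = 16485$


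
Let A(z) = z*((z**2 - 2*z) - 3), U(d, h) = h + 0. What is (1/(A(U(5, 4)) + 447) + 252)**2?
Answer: 13849759225/218089 ≈ 63505.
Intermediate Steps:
U(d, h) = h
A(z) = z*(-3 + z**2 - 2*z)
(1/(A(U(5, 4)) + 447) + 252)**2 = (1/(4*(-3 + 4**2 - 2*4) + 447) + 252)**2 = (1/(4*(-3 + 16 - 8) + 447) + 252)**2 = (1/(4*5 + 447) + 252)**2 = (1/(20 + 447) + 252)**2 = (1/467 + 252)**2 = (117685/467)**2 = 13849759225/218089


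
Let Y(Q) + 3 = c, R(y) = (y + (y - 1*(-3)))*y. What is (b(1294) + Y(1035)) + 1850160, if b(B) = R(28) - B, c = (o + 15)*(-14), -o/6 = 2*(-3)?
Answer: 1849801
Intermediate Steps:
o = 36 (o = -12*(-3) = -6*(-6) = 36)
R(y) = y*(3 + 2*y) (R(y) = (y + (y + 3))*y = (y + (3 + y))*y = (3 + 2*y)*y = y*(3 + 2*y))
c = -714 (c = (36 + 15)*(-14) = 51*(-14) = -714)
Y(Q) = -717 (Y(Q) = -3 - 714 = -717)
b(B) = 1652 - B (b(B) = 28*(3 + 2*28) - B = 28*(3 + 56) - B = 28*59 - B = 1652 - B)
(b(1294) + Y(1035)) + 1850160 = ((1652 - 1*1294) - 717) + 1850160 = ((1652 - 1294) - 717) + 1850160 = (358 - 717) + 1850160 = -359 + 1850160 = 1849801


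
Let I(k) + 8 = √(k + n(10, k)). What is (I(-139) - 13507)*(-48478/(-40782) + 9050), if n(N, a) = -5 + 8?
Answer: -831455364445/6797 + 369125578*I*√34/20391 ≈ -1.2233e+8 + 1.0555e+5*I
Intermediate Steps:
n(N, a) = 3
I(k) = -8 + √(3 + k) (I(k) = -8 + √(k + 3) = -8 + √(3 + k))
(I(-139) - 13507)*(-48478/(-40782) + 9050) = ((-8 + √(3 - 139)) - 13507)*(-48478/(-40782) + 9050) = ((-8 + √(-136)) - 13507)*(-48478*(-1/40782) + 9050) = ((-8 + 2*I*√34) - 13507)*(24239/20391 + 9050) = (-13515 + 2*I*√34)*(184562789/20391) = -831455364445/6797 + 369125578*I*√34/20391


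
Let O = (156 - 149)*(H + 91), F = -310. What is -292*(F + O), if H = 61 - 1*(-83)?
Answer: -389820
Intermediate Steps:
H = 144 (H = 61 + 83 = 144)
O = 1645 (O = (156 - 149)*(144 + 91) = 7*235 = 1645)
-292*(F + O) = -292*(-310 + 1645) = -292*1335 = -1*389820 = -389820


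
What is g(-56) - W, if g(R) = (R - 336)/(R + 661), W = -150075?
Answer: 90794983/605 ≈ 1.5007e+5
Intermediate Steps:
g(R) = (-336 + R)/(661 + R)
g(-56) - W = (-336 - 56)/(661 - 56) - 1*(-150075) = -392/605 + 150075 = 90794983/605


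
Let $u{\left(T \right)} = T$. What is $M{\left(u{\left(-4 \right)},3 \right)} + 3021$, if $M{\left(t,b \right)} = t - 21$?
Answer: $2996$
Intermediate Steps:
$M{\left(t,b \right)} = -21 + t$
$M{\left(u{\left(-4 \right)},3 \right)} + 3021 = \left(-21 - 4\right) + 3021 = -25 + 3021 = 2996$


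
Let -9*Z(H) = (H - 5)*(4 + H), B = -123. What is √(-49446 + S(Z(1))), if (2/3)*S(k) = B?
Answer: 3*I*√22058/2 ≈ 222.78*I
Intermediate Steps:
Z(H) = -(-5 + H)*(4 + H)/9 (Z(H) = -(H - 5)*(4 + H)/9 = -(-5 + H)*(4 + H)/9)
S(k) = -369/2 (S(k) = (3/2)*(-123) = -369/2)
√(-49446 + S(Z(1))) = √(-49446 - 369/2) = √(-99261/2) = 3*I*√22058/2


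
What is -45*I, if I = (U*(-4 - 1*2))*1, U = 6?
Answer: 1620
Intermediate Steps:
I = -36 (I = (6*(-4 - 1*2))*1 = (6*(-4 - 2))*1 = (6*(-6))*1 = -36*1 = -36)
-45*I = -45*(-36) = 1620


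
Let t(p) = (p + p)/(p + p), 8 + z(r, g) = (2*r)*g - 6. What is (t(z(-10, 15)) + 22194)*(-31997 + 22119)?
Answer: -219242210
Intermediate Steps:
z(r, g) = -14 + 2*g*r (z(r, g) = -8 + ((2*r)*g - 6) = -8 + (2*g*r - 6) = -8 + (-6 + 2*g*r) = -14 + 2*g*r)
t(p) = 1 (t(p) = (2*p)/((2*p)) = (2*p)*(1/(2*p)) = 1)
(t(z(-10, 15)) + 22194)*(-31997 + 22119) = (1 + 22194)*(-31997 + 22119) = 22195*(-9878) = -219242210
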